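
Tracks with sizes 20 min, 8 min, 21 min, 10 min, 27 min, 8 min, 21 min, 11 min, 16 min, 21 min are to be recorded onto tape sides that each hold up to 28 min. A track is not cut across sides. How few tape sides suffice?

Total = 27 + 21 + 21 + 21 + 20 + 16 + 11 + 10 + 8 + 8 = 163 min.
Lower bound: ⌈163/28⌉ = 6 tape sides.
A packing using 7 tape sides:
  side 1: 27 = 27
  side 2: 21 = 21
  side 3: 21 = 21
  side 4: 21 = 21
  side 5: 20 + 8 = 28
  side 6: 16 + 11 = 27
  side 7: 10 + 8 = 18
No arrangement into 6 tape sides stays within capacity, so 7 is optimal.

7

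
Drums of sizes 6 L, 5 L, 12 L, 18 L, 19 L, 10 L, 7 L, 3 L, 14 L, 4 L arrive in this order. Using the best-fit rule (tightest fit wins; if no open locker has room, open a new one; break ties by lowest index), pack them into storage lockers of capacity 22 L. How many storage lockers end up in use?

  6 → locker 1 (new)  [load 6/22]
  5 → locker 1  [load 11/22]
  12 → locker 2 (new)  [load 12/22]
  18 → locker 3 (new)  [load 18/22]
  19 → locker 4 (new)  [load 19/22]
  10 → locker 2  [load 22/22]
  7 → locker 1  [load 18/22]
  3 → locker 4  [load 22/22]
  14 → locker 5 (new)  [load 14/22]
  4 → locker 1  [load 22/22]
5 storage lockers opened.

5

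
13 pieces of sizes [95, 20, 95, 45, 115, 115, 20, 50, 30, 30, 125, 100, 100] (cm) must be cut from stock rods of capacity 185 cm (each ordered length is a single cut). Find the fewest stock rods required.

Total = 125 + 115 + 115 + 100 + 100 + 95 + 95 + 50 + 45 + 30 + 30 + 20 + 20 = 940 cm.
Lower bound: ⌈940/185⌉ = 6 stock rods.
Also, 7 pieces each exceed 185/2 cm, and no two of those can share a stock rod, so at least 7 stock rods are needed.
A packing using 7 stock rods:
  stock rod 1: 125 + 50 = 175
  stock rod 2: 115 + 45 + 20 = 180
  stock rod 3: 115 + 30 + 30 = 175
  stock rod 4: 100 + 20 = 120
  stock rod 5: 100 = 100
  stock rod 6: 95 = 95
  stock rod 7: 95 = 95
This matches the lower bound, so 7 is optimal.

7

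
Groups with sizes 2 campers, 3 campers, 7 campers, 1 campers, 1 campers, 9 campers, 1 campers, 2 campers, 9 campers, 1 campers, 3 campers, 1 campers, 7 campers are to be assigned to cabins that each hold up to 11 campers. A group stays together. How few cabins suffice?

5

Total = 9 + 9 + 7 + 7 + 3 + 3 + 2 + 2 + 1 + 1 + 1 + 1 + 1 = 47 campers.
Lower bound: ⌈47/11⌉ = 5 cabins.
A packing using 5 cabins:
  cabin 1: 9 + 2 = 11
  cabin 2: 9 + 2 = 11
  cabin 3: 7 + 3 + 1 = 11
  cabin 4: 7 + 3 + 1 = 11
  cabin 5: 1 + 1 + 1 = 3
This matches the lower bound, so 5 is optimal.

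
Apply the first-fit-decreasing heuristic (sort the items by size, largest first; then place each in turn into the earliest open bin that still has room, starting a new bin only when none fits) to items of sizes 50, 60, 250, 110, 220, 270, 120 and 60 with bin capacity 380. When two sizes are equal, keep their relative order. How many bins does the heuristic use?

4

Sorted descending: 270, 250, 220, 120, 110, 60, 60, 50.
  270 → bin 1 (new)  [load 270/380]
  250 → bin 2 (new)  [load 250/380]
  220 → bin 3 (new)  [load 220/380]
  120 → bin 2  [load 370/380]
  110 → bin 1  [load 380/380]
  60 → bin 3  [load 280/380]
  60 → bin 3  [load 340/380]
  50 → bin 4 (new)  [load 50/380]
4 bins opened.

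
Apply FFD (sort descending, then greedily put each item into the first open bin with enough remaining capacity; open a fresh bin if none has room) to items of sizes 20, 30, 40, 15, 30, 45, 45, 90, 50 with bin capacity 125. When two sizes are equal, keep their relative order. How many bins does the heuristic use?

Sorted descending: 90, 50, 45, 45, 40, 30, 30, 20, 15.
  90 → bin 1 (new)  [load 90/125]
  50 → bin 2 (new)  [load 50/125]
  45 → bin 2  [load 95/125]
  45 → bin 3 (new)  [load 45/125]
  40 → bin 3  [load 85/125]
  30 → bin 1  [load 120/125]
  30 → bin 2  [load 125/125]
  20 → bin 3  [load 105/125]
  15 → bin 3  [load 120/125]
3 bins opened.

3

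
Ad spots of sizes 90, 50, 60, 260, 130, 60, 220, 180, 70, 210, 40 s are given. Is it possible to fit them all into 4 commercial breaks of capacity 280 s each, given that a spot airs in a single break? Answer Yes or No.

Total = 1370 s; ⌈1370/280⌉ = 5.
At least 5 commercial breaks are required, but only 4 are allowed.

No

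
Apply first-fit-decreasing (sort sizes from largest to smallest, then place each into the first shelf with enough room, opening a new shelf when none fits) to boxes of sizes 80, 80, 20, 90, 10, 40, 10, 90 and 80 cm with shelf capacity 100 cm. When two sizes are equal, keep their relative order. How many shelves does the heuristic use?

Sorted descending: 90, 90, 80, 80, 80, 40, 20, 10, 10.
  90 → shelf 1 (new)  [load 90/100]
  90 → shelf 2 (new)  [load 90/100]
  80 → shelf 3 (new)  [load 80/100]
  80 → shelf 4 (new)  [load 80/100]
  80 → shelf 5 (new)  [load 80/100]
  40 → shelf 6 (new)  [load 40/100]
  20 → shelf 3  [load 100/100]
  10 → shelf 1  [load 100/100]
  10 → shelf 2  [load 100/100]
6 shelves opened.

6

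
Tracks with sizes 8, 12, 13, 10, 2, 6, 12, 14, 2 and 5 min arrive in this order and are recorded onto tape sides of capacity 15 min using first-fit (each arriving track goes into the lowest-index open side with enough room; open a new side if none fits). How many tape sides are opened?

  8 → side 1 (new)  [load 8/15]
  12 → side 2 (new)  [load 12/15]
  13 → side 3 (new)  [load 13/15]
  10 → side 4 (new)  [load 10/15]
  2 → side 1  [load 10/15]
  6 → side 5 (new)  [load 6/15]
  12 → side 6 (new)  [load 12/15]
  14 → side 7 (new)  [load 14/15]
  2 → side 1  [load 12/15]
  5 → side 4  [load 15/15]
7 tape sides opened.

7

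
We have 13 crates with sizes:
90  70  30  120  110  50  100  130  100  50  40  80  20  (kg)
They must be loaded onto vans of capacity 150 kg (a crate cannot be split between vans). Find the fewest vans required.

Total = 130 + 120 + 110 + 100 + 100 + 90 + 80 + 70 + 50 + 50 + 40 + 30 + 20 = 990 kg.
Lower bound: ⌈990/150⌉ = 7 vans.
A packing using 7 vans:
  van 1: 130 + 20 = 150
  van 2: 120 + 30 = 150
  van 3: 110 + 40 = 150
  van 4: 100 + 50 = 150
  van 5: 100 + 50 = 150
  van 6: 90 = 90
  van 7: 80 + 70 = 150
This matches the lower bound, so 7 is optimal.

7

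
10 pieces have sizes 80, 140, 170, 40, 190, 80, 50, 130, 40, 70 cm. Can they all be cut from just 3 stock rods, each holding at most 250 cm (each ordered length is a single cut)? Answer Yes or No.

No

Total = 990 cm; ⌈990/250⌉ = 4.
At least 4 stock rods are required, but only 3 are allowed.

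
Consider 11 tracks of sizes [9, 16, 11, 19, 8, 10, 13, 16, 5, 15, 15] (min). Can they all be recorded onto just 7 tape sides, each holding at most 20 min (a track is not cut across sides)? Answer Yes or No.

No

Total = 137 min; ⌈137/20⌉ = 7.
The bound of 7 does not rule out 7, but exhaustive search shows no assignment into 7 tape sides of capacity 20 min exists — the minimum is 8.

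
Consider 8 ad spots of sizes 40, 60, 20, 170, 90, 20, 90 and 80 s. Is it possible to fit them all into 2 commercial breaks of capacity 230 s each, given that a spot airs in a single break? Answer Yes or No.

No

Total = 570 s; ⌈570/230⌉ = 3.
At least 3 commercial breaks are required, but only 2 are allowed.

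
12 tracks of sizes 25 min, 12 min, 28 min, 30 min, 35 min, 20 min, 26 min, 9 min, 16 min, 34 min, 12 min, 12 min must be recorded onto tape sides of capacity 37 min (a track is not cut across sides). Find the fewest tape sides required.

8

Total = 35 + 34 + 30 + 28 + 26 + 25 + 20 + 16 + 12 + 12 + 12 + 9 = 259 min.
Lower bound: ⌈259/37⌉ = 7 tape sides.
A packing using 8 tape sides:
  side 1: 35 = 35
  side 2: 34 = 34
  side 3: 30 = 30
  side 4: 28 + 9 = 37
  side 5: 26 = 26
  side 6: 25 + 12 = 37
  side 7: 20 + 16 = 36
  side 8: 12 + 12 = 24
No arrangement into 7 tape sides stays within capacity, so 8 is optimal.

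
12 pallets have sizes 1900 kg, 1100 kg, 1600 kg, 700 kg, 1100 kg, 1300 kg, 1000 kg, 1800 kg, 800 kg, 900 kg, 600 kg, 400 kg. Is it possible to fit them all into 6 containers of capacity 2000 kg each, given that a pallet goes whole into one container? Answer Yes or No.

No

Total = 13200 kg; ⌈13200/2000⌉ = 7.
At least 7 containers are required, but only 6 are allowed.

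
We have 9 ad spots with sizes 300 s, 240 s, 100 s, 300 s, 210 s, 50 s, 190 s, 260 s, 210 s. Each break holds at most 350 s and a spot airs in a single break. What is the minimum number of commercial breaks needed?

Total = 300 + 300 + 260 + 240 + 210 + 210 + 190 + 100 + 50 = 1860 s.
Lower bound: ⌈1860/350⌉ = 6 commercial breaks.
Also, 7 ad spots each exceed 175 s, and no two of those can share a break, so at least 7 commercial breaks are needed.
A packing using 7 commercial breaks:
  break 1: 300 + 50 = 350
  break 2: 300 = 300
  break 3: 260 = 260
  break 4: 240 + 100 = 340
  break 5: 210 = 210
  break 6: 210 = 210
  break 7: 190 = 190
This matches the lower bound, so 7 is optimal.

7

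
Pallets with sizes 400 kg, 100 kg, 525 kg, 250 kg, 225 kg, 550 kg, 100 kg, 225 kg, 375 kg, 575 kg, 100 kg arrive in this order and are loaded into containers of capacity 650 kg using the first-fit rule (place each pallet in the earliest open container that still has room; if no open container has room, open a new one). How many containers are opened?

6

  400 → container 1 (new)  [load 400/650]
  100 → container 1  [load 500/650]
  525 → container 2 (new)  [load 525/650]
  250 → container 3 (new)  [load 250/650]
  225 → container 3  [load 475/650]
  550 → container 4 (new)  [load 550/650]
  100 → container 1  [load 600/650]
  225 → container 5 (new)  [load 225/650]
  375 → container 5  [load 600/650]
  575 → container 6 (new)  [load 575/650]
  100 → container 2  [load 625/650]
6 containers opened.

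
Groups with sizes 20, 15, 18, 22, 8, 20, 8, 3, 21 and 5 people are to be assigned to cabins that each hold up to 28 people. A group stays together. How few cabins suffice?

6

Total = 22 + 21 + 20 + 20 + 18 + 15 + 8 + 8 + 5 + 3 = 140 people.
Lower bound: ⌈140/28⌉ = 5 cabins.
Also, 6 groups each exceed 14 people, and no two of those can share a cabin, so at least 6 cabins are needed.
A packing using 6 cabins:
  cabin 1: 22 + 5 = 27
  cabin 2: 21 + 3 = 24
  cabin 3: 20 + 8 = 28
  cabin 4: 20 + 8 = 28
  cabin 5: 18 = 18
  cabin 6: 15 = 15
This matches the lower bound, so 6 is optimal.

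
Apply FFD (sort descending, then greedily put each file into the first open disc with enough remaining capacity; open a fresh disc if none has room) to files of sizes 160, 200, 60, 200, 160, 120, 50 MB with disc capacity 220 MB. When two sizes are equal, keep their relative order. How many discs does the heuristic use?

5

Sorted descending: 200, 200, 160, 160, 120, 60, 50.
  200 → disc 1 (new)  [load 200/220]
  200 → disc 2 (new)  [load 200/220]
  160 → disc 3 (new)  [load 160/220]
  160 → disc 4 (new)  [load 160/220]
  120 → disc 5 (new)  [load 120/220]
  60 → disc 3  [load 220/220]
  50 → disc 4  [load 210/220]
5 discs opened.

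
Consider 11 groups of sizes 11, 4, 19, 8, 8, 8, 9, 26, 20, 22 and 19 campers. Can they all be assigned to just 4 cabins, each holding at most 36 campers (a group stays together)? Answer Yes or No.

Total = 154 campers; ⌈154/36⌉ = 5.
At least 5 cabins are required, but only 4 are allowed.

No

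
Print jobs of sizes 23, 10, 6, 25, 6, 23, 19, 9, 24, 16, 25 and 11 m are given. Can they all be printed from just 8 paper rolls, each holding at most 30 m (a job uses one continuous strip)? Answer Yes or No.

A valid assignment using 8 paper rolls:
  roll 1: 25 = 25
  roll 2: 25 = 25
  roll 3: 24 + 6 = 30
  roll 4: 23 + 6 = 29
  roll 5: 23 = 23
  roll 6: 19 + 11 = 30
  roll 7: 16 + 10 = 26
  roll 8: 9 = 9
Every load is within 30 m, so 8 paper rolls suffice.

Yes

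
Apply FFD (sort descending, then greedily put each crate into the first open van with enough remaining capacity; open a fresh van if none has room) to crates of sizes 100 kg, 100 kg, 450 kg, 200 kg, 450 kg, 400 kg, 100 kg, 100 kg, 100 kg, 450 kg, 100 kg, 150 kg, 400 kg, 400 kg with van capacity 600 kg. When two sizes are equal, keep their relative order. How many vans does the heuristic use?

6

Sorted descending: 450, 450, 450, 400, 400, 400, 200, 150, 100, 100, 100, 100, 100, 100.
  450 → van 1 (new)  [load 450/600]
  450 → van 2 (new)  [load 450/600]
  450 → van 3 (new)  [load 450/600]
  400 → van 4 (new)  [load 400/600]
  400 → van 5 (new)  [load 400/600]
  400 → van 6 (new)  [load 400/600]
  200 → van 4  [load 600/600]
  150 → van 1  [load 600/600]
  100 → van 2  [load 550/600]
  100 → van 3  [load 550/600]
  100 → van 5  [load 500/600]
  100 → van 5  [load 600/600]
  100 → van 6  [load 500/600]
  100 → van 6  [load 600/600]
6 vans opened.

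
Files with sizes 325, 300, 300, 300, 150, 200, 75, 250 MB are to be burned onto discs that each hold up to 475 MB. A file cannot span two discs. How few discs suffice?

5

Total = 325 + 300 + 300 + 300 + 250 + 200 + 150 + 75 = 1900 MB.
Lower bound: ⌈1900/475⌉ = 4 discs.
Also, 5 files each exceed 475/2 MB, and no two of those can share a disc, so at least 5 discs are needed.
A packing using 5 discs:
  disc 1: 325 + 150 = 475
  disc 2: 300 + 75 = 375
  disc 3: 300 = 300
  disc 4: 300 = 300
  disc 5: 250 + 200 = 450
This matches the lower bound, so 5 is optimal.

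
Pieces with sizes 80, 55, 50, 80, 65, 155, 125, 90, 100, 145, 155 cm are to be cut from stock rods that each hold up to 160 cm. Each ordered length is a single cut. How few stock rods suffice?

Total = 155 + 155 + 145 + 125 + 100 + 90 + 80 + 80 + 65 + 55 + 50 = 1100 cm.
Lower bound: ⌈1100/160⌉ = 7 stock rods.
A packing using 8 stock rods:
  stock rod 1: 155 = 155
  stock rod 2: 155 = 155
  stock rod 3: 145 = 145
  stock rod 4: 125 = 125
  stock rod 5: 100 + 55 = 155
  stock rod 6: 90 + 65 = 155
  stock rod 7: 80 + 80 = 160
  stock rod 8: 50 = 50
No arrangement into 7 stock rods stays within capacity, so 8 is optimal.

8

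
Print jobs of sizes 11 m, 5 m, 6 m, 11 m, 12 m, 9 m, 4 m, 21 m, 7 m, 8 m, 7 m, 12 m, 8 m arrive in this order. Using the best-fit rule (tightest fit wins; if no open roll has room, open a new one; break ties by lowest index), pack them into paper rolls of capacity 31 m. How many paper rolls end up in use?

5

  11 → roll 1 (new)  [load 11/31]
  5 → roll 1  [load 16/31]
  6 → roll 1  [load 22/31]
  11 → roll 2 (new)  [load 11/31]
  12 → roll 2  [load 23/31]
  9 → roll 1  [load 31/31]
  4 → roll 2  [load 27/31]
  21 → roll 3 (new)  [load 21/31]
  7 → roll 3  [load 28/31]
  8 → roll 4 (new)  [load 8/31]
  7 → roll 4  [load 15/31]
  12 → roll 4  [load 27/31]
  8 → roll 5 (new)  [load 8/31]
5 paper rolls opened.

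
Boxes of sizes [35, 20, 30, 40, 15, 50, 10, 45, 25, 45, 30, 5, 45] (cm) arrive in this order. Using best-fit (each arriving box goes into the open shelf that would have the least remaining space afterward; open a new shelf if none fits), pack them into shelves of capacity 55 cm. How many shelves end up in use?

  35 → shelf 1 (new)  [load 35/55]
  20 → shelf 1  [load 55/55]
  30 → shelf 2 (new)  [load 30/55]
  40 → shelf 3 (new)  [load 40/55]
  15 → shelf 3  [load 55/55]
  50 → shelf 4 (new)  [load 50/55]
  10 → shelf 2  [load 40/55]
  45 → shelf 5 (new)  [load 45/55]
  25 → shelf 6 (new)  [load 25/55]
  45 → shelf 7 (new)  [load 45/55]
  30 → shelf 6  [load 55/55]
  5 → shelf 4  [load 55/55]
  45 → shelf 8 (new)  [load 45/55]
8 shelves opened.

8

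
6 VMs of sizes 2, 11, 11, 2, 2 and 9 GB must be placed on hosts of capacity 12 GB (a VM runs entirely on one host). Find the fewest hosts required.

Total = 11 + 11 + 9 + 2 + 2 + 2 = 37 GB.
Lower bound: ⌈37/12⌉ = 4 hosts.
A packing using 4 hosts:
  host 1: 11 = 11
  host 2: 11 = 11
  host 3: 9 + 2 = 11
  host 4: 2 + 2 = 4
This matches the lower bound, so 4 is optimal.

4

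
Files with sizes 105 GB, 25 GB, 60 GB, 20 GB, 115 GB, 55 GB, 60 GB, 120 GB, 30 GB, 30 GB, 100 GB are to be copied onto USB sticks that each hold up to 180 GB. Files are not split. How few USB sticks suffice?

Total = 120 + 115 + 105 + 100 + 60 + 60 + 55 + 30 + 30 + 25 + 20 = 720 GB.
Lower bound: ⌈720/180⌉ = 4 USB sticks.
A packing using 5 USB sticks:
  USB stick 1: 120 + 60 = 180
  USB stick 2: 115 + 60 = 175
  USB stick 3: 105 + 55 + 20 = 180
  USB stick 4: 100 + 30 + 30 = 160
  USB stick 5: 25 = 25
No arrangement into 4 USB sticks stays within capacity, so 5 is optimal.

5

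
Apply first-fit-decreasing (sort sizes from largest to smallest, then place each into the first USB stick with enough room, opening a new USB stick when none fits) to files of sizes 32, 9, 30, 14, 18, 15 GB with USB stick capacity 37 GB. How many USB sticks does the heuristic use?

Sorted descending: 32, 30, 18, 15, 14, 9.
  32 → USB stick 1 (new)  [load 32/37]
  30 → USB stick 2 (new)  [load 30/37]
  18 → USB stick 3 (new)  [load 18/37]
  15 → USB stick 3  [load 33/37]
  14 → USB stick 4 (new)  [load 14/37]
  9 → USB stick 4  [load 23/37]
4 USB sticks opened.

4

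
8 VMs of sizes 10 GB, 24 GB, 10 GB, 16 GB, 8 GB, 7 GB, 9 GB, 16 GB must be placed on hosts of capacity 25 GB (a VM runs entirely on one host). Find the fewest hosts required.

Total = 24 + 16 + 16 + 10 + 10 + 9 + 8 + 7 = 100 GB.
Lower bound: ⌈100/25⌉ = 4 hosts.
A packing using 5 hosts:
  host 1: 24 = 24
  host 2: 16 + 9 = 25
  host 3: 16 + 8 = 24
  host 4: 10 + 10 = 20
  host 5: 7 = 7
No arrangement into 4 hosts stays within capacity, so 5 is optimal.

5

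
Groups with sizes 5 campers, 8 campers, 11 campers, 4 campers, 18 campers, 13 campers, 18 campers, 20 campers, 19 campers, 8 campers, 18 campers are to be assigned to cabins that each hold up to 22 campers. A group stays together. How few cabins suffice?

8

Total = 20 + 19 + 18 + 18 + 18 + 13 + 11 + 8 + 8 + 5 + 4 = 142 campers.
Lower bound: ⌈142/22⌉ = 7 cabins.
A packing using 8 cabins:
  cabin 1: 20 = 20
  cabin 2: 19 = 19
  cabin 3: 18 + 4 = 22
  cabin 4: 18 = 18
  cabin 5: 18 = 18
  cabin 6: 13 + 8 = 21
  cabin 7: 11 + 8 = 19
  cabin 8: 5 = 5
No arrangement into 7 cabins stays within capacity, so 8 is optimal.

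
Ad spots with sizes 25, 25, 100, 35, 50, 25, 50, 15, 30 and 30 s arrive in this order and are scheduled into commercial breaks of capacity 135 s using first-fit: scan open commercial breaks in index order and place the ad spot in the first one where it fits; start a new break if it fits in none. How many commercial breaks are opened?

3

  25 → break 1 (new)  [load 25/135]
  25 → break 1  [load 50/135]
  100 → break 2 (new)  [load 100/135]
  35 → break 1  [load 85/135]
  50 → break 1  [load 135/135]
  25 → break 2  [load 125/135]
  50 → break 3 (new)  [load 50/135]
  15 → break 3  [load 65/135]
  30 → break 3  [load 95/135]
  30 → break 3  [load 125/135]
3 commercial breaks opened.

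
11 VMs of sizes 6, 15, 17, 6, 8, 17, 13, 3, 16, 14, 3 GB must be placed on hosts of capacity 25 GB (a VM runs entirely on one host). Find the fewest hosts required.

6

Total = 17 + 17 + 16 + 15 + 14 + 13 + 8 + 6 + 6 + 3 + 3 = 118 GB.
Lower bound: ⌈118/25⌉ = 5 hosts.
Also, 6 VMs each exceed 25/2 GB, and no two of those can share a host, so at least 6 hosts are needed.
A packing using 6 hosts:
  host 1: 17 + 8 = 25
  host 2: 17 + 6 = 23
  host 3: 16 + 6 + 3 = 25
  host 4: 15 + 3 = 18
  host 5: 14 = 14
  host 6: 13 = 13
This matches the lower bound, so 6 is optimal.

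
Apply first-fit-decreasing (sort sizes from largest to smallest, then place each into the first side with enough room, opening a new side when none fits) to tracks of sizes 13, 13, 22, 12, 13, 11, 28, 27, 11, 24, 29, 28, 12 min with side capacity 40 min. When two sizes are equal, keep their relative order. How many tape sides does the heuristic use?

7

Sorted descending: 29, 28, 28, 27, 24, 22, 13, 13, 13, 12, 12, 11, 11.
  29 → side 1 (new)  [load 29/40]
  28 → side 2 (new)  [load 28/40]
  28 → side 3 (new)  [load 28/40]
  27 → side 4 (new)  [load 27/40]
  24 → side 5 (new)  [load 24/40]
  22 → side 6 (new)  [load 22/40]
  13 → side 4  [load 40/40]
  13 → side 5  [load 37/40]
  13 → side 6  [load 35/40]
  12 → side 2  [load 40/40]
  12 → side 3  [load 40/40]
  11 → side 1  [load 40/40]
  11 → side 7 (new)  [load 11/40]
7 tape sides opened.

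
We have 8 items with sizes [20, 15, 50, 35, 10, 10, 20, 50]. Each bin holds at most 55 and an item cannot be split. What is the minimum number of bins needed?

4

Total = 50 + 50 + 35 + 20 + 20 + 15 + 10 + 10 = 210.
Lower bound: ⌈210/55⌉ = 4 bins.
A packing using 4 bins:
  bin 1: 50 = 50
  bin 2: 50 = 50
  bin 3: 35 + 20 = 55
  bin 4: 20 + 15 + 10 + 10 = 55
This matches the lower bound, so 4 is optimal.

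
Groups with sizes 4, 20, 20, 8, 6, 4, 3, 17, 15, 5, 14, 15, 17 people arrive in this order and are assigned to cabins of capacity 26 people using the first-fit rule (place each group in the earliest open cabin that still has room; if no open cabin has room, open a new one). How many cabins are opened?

8

  4 → cabin 1 (new)  [load 4/26]
  20 → cabin 1  [load 24/26]
  20 → cabin 2 (new)  [load 20/26]
  8 → cabin 3 (new)  [load 8/26]
  6 → cabin 2  [load 26/26]
  4 → cabin 3  [load 12/26]
  3 → cabin 3  [load 15/26]
  17 → cabin 4 (new)  [load 17/26]
  15 → cabin 5 (new)  [load 15/26]
  5 → cabin 3  [load 20/26]
  14 → cabin 6 (new)  [load 14/26]
  15 → cabin 7 (new)  [load 15/26]
  17 → cabin 8 (new)  [load 17/26]
8 cabins opened.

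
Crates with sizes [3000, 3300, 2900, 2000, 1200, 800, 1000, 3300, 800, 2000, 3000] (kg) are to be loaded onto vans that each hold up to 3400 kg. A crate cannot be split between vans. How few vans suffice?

8

Total = 3300 + 3300 + 3000 + 3000 + 2900 + 2000 + 2000 + 1200 + 1000 + 800 + 800 = 23300 kg.
Lower bound: ⌈23300/3400⌉ = 7 vans.
A packing using 8 vans:
  van 1: 3300 = 3300
  van 2: 3300 = 3300
  van 3: 3000 = 3000
  van 4: 3000 = 3000
  van 5: 2900 = 2900
  van 6: 2000 + 1200 = 3200
  van 7: 2000 + 1000 = 3000
  van 8: 800 + 800 = 1600
No arrangement into 7 vans stays within capacity, so 8 is optimal.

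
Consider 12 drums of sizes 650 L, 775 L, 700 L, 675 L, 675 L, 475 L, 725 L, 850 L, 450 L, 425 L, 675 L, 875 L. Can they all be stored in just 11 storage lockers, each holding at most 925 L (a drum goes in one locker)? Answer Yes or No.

Yes

A valid assignment using 11 storage lockers:
  locker 1: 875 = 875
  locker 2: 850 = 850
  locker 3: 775 = 775
  locker 4: 725 = 725
  locker 5: 700 = 700
  locker 6: 675 = 675
  locker 7: 675 = 675
  locker 8: 675 = 675
  locker 9: 650 = 650
  locker 10: 475 + 450 = 925
  locker 11: 425 = 425
Every load is within 925 L, so 11 storage lockers suffice.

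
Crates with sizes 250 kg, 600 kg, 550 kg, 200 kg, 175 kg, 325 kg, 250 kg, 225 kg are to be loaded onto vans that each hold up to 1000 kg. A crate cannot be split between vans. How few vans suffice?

3

Total = 600 + 550 + 325 + 250 + 250 + 225 + 200 + 175 = 2575 kg.
Lower bound: ⌈2575/1000⌉ = 3 vans.
A packing using 3 vans:
  van 1: 600 + 325 = 925
  van 2: 550 + 250 + 200 = 1000
  van 3: 250 + 225 + 175 = 650
This matches the lower bound, so 3 is optimal.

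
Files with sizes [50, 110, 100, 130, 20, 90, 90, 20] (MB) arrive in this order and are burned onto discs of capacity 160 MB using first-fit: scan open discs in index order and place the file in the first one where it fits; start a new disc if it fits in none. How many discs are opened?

5

  50 → disc 1 (new)  [load 50/160]
  110 → disc 1  [load 160/160]
  100 → disc 2 (new)  [load 100/160]
  130 → disc 3 (new)  [load 130/160]
  20 → disc 2  [load 120/160]
  90 → disc 4 (new)  [load 90/160]
  90 → disc 5 (new)  [load 90/160]
  20 → disc 2  [load 140/160]
5 discs opened.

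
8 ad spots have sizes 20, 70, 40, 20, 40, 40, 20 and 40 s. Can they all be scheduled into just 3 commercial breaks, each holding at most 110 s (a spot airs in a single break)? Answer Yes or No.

Yes

A valid assignment using 3 commercial breaks:
  break 1: 70 + 40 = 110
  break 2: 40 + 40 + 20 = 100
  break 3: 40 + 20 + 20 = 80
Every load is within 110 s, so 3 commercial breaks suffice.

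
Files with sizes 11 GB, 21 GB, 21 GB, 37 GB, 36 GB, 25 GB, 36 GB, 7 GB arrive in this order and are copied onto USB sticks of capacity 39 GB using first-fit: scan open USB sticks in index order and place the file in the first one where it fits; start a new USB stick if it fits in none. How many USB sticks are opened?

  11 → USB stick 1 (new)  [load 11/39]
  21 → USB stick 1  [load 32/39]
  21 → USB stick 2 (new)  [load 21/39]
  37 → USB stick 3 (new)  [load 37/39]
  36 → USB stick 4 (new)  [load 36/39]
  25 → USB stick 5 (new)  [load 25/39]
  36 → USB stick 6 (new)  [load 36/39]
  7 → USB stick 1  [load 39/39]
6 USB sticks opened.

6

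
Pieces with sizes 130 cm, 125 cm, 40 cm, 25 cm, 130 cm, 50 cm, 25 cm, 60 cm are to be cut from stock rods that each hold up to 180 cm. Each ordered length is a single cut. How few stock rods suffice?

Total = 130 + 130 + 125 + 60 + 50 + 40 + 25 + 25 = 585 cm.
Lower bound: ⌈585/180⌉ = 4 stock rods.
A packing using 4 stock rods:
  stock rod 1: 130 + 50 = 180
  stock rod 2: 130 + 40 = 170
  stock rod 3: 125 + 25 + 25 = 175
  stock rod 4: 60 = 60
This matches the lower bound, so 4 is optimal.

4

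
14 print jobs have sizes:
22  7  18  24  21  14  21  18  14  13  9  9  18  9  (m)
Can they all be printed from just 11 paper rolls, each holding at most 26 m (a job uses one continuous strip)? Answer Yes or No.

Yes

A valid assignment using 10 paper rolls:
  roll 1: 24 = 24
  roll 2: 22 = 22
  roll 3: 21 = 21
  roll 4: 21 = 21
  roll 5: 18 + 7 = 25
  roll 6: 18 = 18
  roll 7: 18 = 18
  roll 8: 14 + 9 = 23
  roll 9: 14 + 9 = 23
  roll 10: 13 + 9 = 22
That uses only 10 ≤ 11, so 11 paper rolls are enough.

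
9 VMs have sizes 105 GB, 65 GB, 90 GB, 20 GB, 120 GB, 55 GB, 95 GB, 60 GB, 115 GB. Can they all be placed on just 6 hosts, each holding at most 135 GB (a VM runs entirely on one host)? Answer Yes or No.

No

Total = 725 GB; ⌈725/135⌉ = 6.
The bound of 6 does not rule out 6, but exhaustive search shows no assignment into 6 hosts of capacity 135 GB exists — the minimum is 7.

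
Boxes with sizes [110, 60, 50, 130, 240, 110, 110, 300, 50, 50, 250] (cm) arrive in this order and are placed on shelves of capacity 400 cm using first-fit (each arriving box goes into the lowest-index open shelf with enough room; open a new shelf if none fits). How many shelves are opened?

4

  110 → shelf 1 (new)  [load 110/400]
  60 → shelf 1  [load 170/400]
  50 → shelf 1  [load 220/400]
  130 → shelf 1  [load 350/400]
  240 → shelf 2 (new)  [load 240/400]
  110 → shelf 2  [load 350/400]
  110 → shelf 3 (new)  [load 110/400]
  300 → shelf 4 (new)  [load 300/400]
  50 → shelf 1  [load 400/400]
  50 → shelf 2  [load 400/400]
  250 → shelf 3  [load 360/400]
4 shelves opened.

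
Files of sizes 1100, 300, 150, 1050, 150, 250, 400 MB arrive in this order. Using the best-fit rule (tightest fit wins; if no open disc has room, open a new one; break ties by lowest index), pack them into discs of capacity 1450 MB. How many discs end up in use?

3

  1100 → disc 1 (new)  [load 1100/1450]
  300 → disc 1  [load 1400/1450]
  150 → disc 2 (new)  [load 150/1450]
  1050 → disc 2  [load 1200/1450]
  150 → disc 2  [load 1350/1450]
  250 → disc 3 (new)  [load 250/1450]
  400 → disc 3  [load 650/1450]
3 discs opened.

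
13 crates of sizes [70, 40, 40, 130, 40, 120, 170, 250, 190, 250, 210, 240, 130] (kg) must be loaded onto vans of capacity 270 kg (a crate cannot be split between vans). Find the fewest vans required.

8

Total = 250 + 250 + 240 + 210 + 190 + 170 + 130 + 130 + 120 + 70 + 40 + 40 + 40 = 1880 kg.
Lower bound: ⌈1880/270⌉ = 7 vans.
A packing using 8 vans:
  van 1: 250 = 250
  van 2: 250 = 250
  van 3: 240 = 240
  van 4: 210 + 40 = 250
  van 5: 190 + 70 = 260
  van 6: 170 + 40 + 40 = 250
  van 7: 130 + 130 = 260
  van 8: 120 = 120
No arrangement into 7 vans stays within capacity, so 8 is optimal.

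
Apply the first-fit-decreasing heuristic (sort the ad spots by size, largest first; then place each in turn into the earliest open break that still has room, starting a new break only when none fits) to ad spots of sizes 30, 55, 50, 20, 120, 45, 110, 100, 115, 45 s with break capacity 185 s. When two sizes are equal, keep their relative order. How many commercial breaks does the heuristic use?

4

Sorted descending: 120, 115, 110, 100, 55, 50, 45, 45, 30, 20.
  120 → break 1 (new)  [load 120/185]
  115 → break 2 (new)  [load 115/185]
  110 → break 3 (new)  [load 110/185]
  100 → break 4 (new)  [load 100/185]
  55 → break 1  [load 175/185]
  50 → break 2  [load 165/185]
  45 → break 3  [load 155/185]
  45 → break 4  [load 145/185]
  30 → break 3  [load 185/185]
  20 → break 2  [load 185/185]
4 commercial breaks opened.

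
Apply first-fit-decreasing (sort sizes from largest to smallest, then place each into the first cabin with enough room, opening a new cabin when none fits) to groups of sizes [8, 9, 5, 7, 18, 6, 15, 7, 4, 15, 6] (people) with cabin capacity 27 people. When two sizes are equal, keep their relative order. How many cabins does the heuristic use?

Sorted descending: 18, 15, 15, 9, 8, 7, 7, 6, 6, 5, 4.
  18 → cabin 1 (new)  [load 18/27]
  15 → cabin 2 (new)  [load 15/27]
  15 → cabin 3 (new)  [load 15/27]
  9 → cabin 1  [load 27/27]
  8 → cabin 2  [load 23/27]
  7 → cabin 3  [load 22/27]
  7 → cabin 4 (new)  [load 7/27]
  6 → cabin 4  [load 13/27]
  6 → cabin 4  [load 19/27]
  5 → cabin 3  [load 27/27]
  4 → cabin 2  [load 27/27]
4 cabins opened.

4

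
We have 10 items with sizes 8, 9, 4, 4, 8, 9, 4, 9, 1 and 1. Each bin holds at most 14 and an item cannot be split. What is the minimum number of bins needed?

Total = 9 + 9 + 9 + 8 + 8 + 4 + 4 + 4 + 1 + 1 = 57.
Lower bound: ⌈57/14⌉ = 5 bins.
A packing using 5 bins:
  bin 1: 9 + 4 + 1 = 14
  bin 2: 9 + 4 + 1 = 14
  bin 3: 9 + 4 = 13
  bin 4: 8 = 8
  bin 5: 8 = 8
This matches the lower bound, so 5 is optimal.

5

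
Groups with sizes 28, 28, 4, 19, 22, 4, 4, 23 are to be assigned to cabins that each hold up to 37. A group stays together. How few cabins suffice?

Total = 28 + 28 + 23 + 22 + 19 + 4 + 4 + 4 = 132.
Lower bound: ⌈132/37⌉ = 4 cabins.
Also, 5 groups each exceed 37/2, and no two of those can share a cabin, so at least 5 cabins are needed.
A packing using 5 cabins:
  cabin 1: 28 + 4 + 4 = 36
  cabin 2: 28 + 4 = 32
  cabin 3: 23 = 23
  cabin 4: 22 = 22
  cabin 5: 19 = 19
This matches the lower bound, so 5 is optimal.

5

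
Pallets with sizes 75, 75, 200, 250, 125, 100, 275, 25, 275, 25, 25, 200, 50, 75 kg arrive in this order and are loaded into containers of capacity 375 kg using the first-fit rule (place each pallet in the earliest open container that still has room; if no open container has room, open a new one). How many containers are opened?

  75 → container 1 (new)  [load 75/375]
  75 → container 1  [load 150/375]
  200 → container 1  [load 350/375]
  250 → container 2 (new)  [load 250/375]
  125 → container 2  [load 375/375]
  100 → container 3 (new)  [load 100/375]
  275 → container 3  [load 375/375]
  25 → container 1  [load 375/375]
  275 → container 4 (new)  [load 275/375]
  25 → container 4  [load 300/375]
  25 → container 4  [load 325/375]
  200 → container 5 (new)  [load 200/375]
  50 → container 4  [load 375/375]
  75 → container 5  [load 275/375]
5 containers opened.

5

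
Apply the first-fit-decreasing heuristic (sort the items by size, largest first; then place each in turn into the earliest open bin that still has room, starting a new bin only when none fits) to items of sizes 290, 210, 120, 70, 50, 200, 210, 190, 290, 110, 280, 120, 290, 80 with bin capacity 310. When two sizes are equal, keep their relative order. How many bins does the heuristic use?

Sorted descending: 290, 290, 290, 280, 210, 210, 200, 190, 120, 120, 110, 80, 70, 50.
  290 → bin 1 (new)  [load 290/310]
  290 → bin 2 (new)  [load 290/310]
  290 → bin 3 (new)  [load 290/310]
  280 → bin 4 (new)  [load 280/310]
  210 → bin 5 (new)  [load 210/310]
  210 → bin 6 (new)  [load 210/310]
  200 → bin 7 (new)  [load 200/310]
  190 → bin 8 (new)  [load 190/310]
  120 → bin 8  [load 310/310]
  120 → bin 9 (new)  [load 120/310]
  110 → bin 7  [load 310/310]
  80 → bin 5  [load 290/310]
  70 → bin 6  [load 280/310]
  50 → bin 9  [load 170/310]
9 bins opened.

9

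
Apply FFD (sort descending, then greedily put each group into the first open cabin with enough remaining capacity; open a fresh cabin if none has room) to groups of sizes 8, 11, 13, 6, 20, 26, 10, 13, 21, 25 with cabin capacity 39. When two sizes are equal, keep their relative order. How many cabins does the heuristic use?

4

Sorted descending: 26, 25, 21, 20, 13, 13, 11, 10, 8, 6.
  26 → cabin 1 (new)  [load 26/39]
  25 → cabin 2 (new)  [load 25/39]
  21 → cabin 3 (new)  [load 21/39]
  20 → cabin 4 (new)  [load 20/39]
  13 → cabin 1  [load 39/39]
  13 → cabin 2  [load 38/39]
  11 → cabin 3  [load 32/39]
  10 → cabin 4  [load 30/39]
  8 → cabin 4  [load 38/39]
  6 → cabin 3  [load 38/39]
4 cabins opened.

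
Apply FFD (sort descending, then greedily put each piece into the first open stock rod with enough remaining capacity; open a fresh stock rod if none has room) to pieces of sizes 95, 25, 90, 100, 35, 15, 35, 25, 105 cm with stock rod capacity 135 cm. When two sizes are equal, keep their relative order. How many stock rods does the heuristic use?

Sorted descending: 105, 100, 95, 90, 35, 35, 25, 25, 15.
  105 → stock rod 1 (new)  [load 105/135]
  100 → stock rod 2 (new)  [load 100/135]
  95 → stock rod 3 (new)  [load 95/135]
  90 → stock rod 4 (new)  [load 90/135]
  35 → stock rod 2  [load 135/135]
  35 → stock rod 3  [load 130/135]
  25 → stock rod 1  [load 130/135]
  25 → stock rod 4  [load 115/135]
  15 → stock rod 4  [load 130/135]
4 stock rods opened.

4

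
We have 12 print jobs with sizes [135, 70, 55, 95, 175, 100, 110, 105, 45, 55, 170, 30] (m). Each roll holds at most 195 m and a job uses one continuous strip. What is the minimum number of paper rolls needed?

7

Total = 175 + 170 + 135 + 110 + 105 + 100 + 95 + 70 + 55 + 55 + 45 + 30 = 1145 m.
Lower bound: ⌈1145/195⌉ = 6 paper rolls.
A packing using 7 paper rolls:
  roll 1: 175 = 175
  roll 2: 170 = 170
  roll 3: 135 + 55 = 190
  roll 4: 110 + 70 = 180
  roll 5: 105 + 55 + 30 = 190
  roll 6: 100 + 95 = 195
  roll 7: 45 = 45
No arrangement into 6 paper rolls stays within capacity, so 7 is optimal.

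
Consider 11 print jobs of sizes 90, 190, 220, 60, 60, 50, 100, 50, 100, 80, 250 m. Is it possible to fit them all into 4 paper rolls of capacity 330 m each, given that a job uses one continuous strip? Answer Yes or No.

Yes

A valid assignment using 4 paper rolls:
  roll 1: 250 + 80 = 330
  roll 2: 220 + 100 = 320
  roll 3: 190 + 100 = 290
  roll 4: 90 + 60 + 60 + 50 + 50 = 310
Every load is within 330 m, so 4 paper rolls suffice.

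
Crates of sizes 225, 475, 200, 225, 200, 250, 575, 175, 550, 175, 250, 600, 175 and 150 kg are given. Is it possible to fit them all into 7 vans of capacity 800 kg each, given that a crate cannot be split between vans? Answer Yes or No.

A valid assignment using 6 vans:
  van 1: 600 + 200 = 800
  van 2: 575 + 225 = 800
  van 3: 550 + 250 = 800
  van 4: 475 + 250 = 725
  van 5: 225 + 200 + 175 + 175 = 775
  van 6: 175 + 150 = 325
That uses only 6 ≤ 7, so 7 vans are enough.

Yes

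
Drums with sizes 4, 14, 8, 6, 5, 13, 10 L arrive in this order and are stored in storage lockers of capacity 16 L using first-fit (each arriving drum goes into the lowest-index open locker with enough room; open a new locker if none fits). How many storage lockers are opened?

  4 → locker 1 (new)  [load 4/16]
  14 → locker 2 (new)  [load 14/16]
  8 → locker 1  [load 12/16]
  6 → locker 3 (new)  [load 6/16]
  5 → locker 3  [load 11/16]
  13 → locker 4 (new)  [load 13/16]
  10 → locker 5 (new)  [load 10/16]
5 storage lockers opened.

5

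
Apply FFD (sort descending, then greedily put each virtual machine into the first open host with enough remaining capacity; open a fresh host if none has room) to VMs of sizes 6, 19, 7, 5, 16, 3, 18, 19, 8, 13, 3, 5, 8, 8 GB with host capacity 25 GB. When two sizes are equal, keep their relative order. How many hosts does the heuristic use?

6

Sorted descending: 19, 19, 18, 16, 13, 8, 8, 8, 7, 6, 5, 5, 3, 3.
  19 → host 1 (new)  [load 19/25]
  19 → host 2 (new)  [load 19/25]
  18 → host 3 (new)  [load 18/25]
  16 → host 4 (new)  [load 16/25]
  13 → host 5 (new)  [load 13/25]
  8 → host 4  [load 24/25]
  8 → host 5  [load 21/25]
  8 → host 6 (new)  [load 8/25]
  7 → host 3  [load 25/25]
  6 → host 1  [load 25/25]
  5 → host 2  [load 24/25]
  5 → host 6  [load 13/25]
  3 → host 5  [load 24/25]
  3 → host 6  [load 16/25]
6 hosts opened.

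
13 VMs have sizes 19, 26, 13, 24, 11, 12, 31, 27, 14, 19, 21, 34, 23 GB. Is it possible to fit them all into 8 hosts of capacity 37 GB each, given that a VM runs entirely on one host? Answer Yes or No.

Total = 274 GB; ⌈274/37⌉ = 8.
9 VMs each exceed half the capacity and cannot share a host, forcing at least 9 hosts.
At least 9 hosts are required, but only 8 are allowed.

No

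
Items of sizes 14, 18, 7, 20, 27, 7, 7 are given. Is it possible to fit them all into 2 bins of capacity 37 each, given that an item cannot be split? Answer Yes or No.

Total = 100; ⌈100/37⌉ = 3.
At least 3 bins are required, but only 2 are allowed.

No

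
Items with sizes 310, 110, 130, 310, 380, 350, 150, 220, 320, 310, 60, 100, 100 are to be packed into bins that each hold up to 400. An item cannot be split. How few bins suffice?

Total = 380 + 350 + 320 + 310 + 310 + 310 + 220 + 150 + 130 + 110 + 100 + 100 + 60 = 2850.
Lower bound: ⌈2850/400⌉ = 8 bins.
A packing using 9 bins:
  bin 1: 380 = 380
  bin 2: 350 = 350
  bin 3: 320 + 60 = 380
  bin 4: 310 = 310
  bin 5: 310 = 310
  bin 6: 310 = 310
  bin 7: 220 + 150 = 370
  bin 8: 130 + 110 + 100 = 340
  bin 9: 100 = 100
No arrangement into 8 bins stays within capacity, so 9 is optimal.

9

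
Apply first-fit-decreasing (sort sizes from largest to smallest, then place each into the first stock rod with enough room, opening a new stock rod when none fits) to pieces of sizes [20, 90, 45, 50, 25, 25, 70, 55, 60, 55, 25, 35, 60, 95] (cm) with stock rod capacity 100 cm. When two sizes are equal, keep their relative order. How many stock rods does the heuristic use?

Sorted descending: 95, 90, 70, 60, 60, 55, 55, 50, 45, 35, 25, 25, 25, 20.
  95 → stock rod 1 (new)  [load 95/100]
  90 → stock rod 2 (new)  [load 90/100]
  70 → stock rod 3 (new)  [load 70/100]
  60 → stock rod 4 (new)  [load 60/100]
  60 → stock rod 5 (new)  [load 60/100]
  55 → stock rod 6 (new)  [load 55/100]
  55 → stock rod 7 (new)  [load 55/100]
  50 → stock rod 8 (new)  [load 50/100]
  45 → stock rod 6  [load 100/100]
  35 → stock rod 4  [load 95/100]
  25 → stock rod 3  [load 95/100]
  25 → stock rod 5  [load 85/100]
  25 → stock rod 7  [load 80/100]
  20 → stock rod 7  [load 100/100]
8 stock rods opened.

8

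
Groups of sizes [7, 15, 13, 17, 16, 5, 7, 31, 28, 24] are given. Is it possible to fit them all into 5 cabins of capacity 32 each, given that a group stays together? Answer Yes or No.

Total = 163; ⌈163/32⌉ = 6.
At least 6 cabins are required, but only 5 are allowed.

No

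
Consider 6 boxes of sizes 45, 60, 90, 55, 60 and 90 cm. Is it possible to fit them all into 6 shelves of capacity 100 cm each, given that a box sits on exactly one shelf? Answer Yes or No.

A valid assignment using 5 shelves:
  shelf 1: 90 = 90
  shelf 2: 90 = 90
  shelf 3: 60 = 60
  shelf 4: 60 = 60
  shelf 5: 55 + 45 = 100
That uses only 5 ≤ 6, so 6 shelves are enough.

Yes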